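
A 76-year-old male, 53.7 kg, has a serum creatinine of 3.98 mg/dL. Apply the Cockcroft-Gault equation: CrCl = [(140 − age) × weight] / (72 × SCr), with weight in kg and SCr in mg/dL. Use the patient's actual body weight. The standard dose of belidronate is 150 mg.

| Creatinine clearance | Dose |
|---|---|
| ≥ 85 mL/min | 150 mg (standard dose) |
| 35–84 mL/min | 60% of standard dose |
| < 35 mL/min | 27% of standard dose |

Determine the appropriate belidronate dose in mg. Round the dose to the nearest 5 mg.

40 mg

CrCl = (140 − 76) × 53.7 / (72 × 3.98) = 3436.8 / 286.56 ≈ 12.0 mL/min
CrCl ≈ 12 mL/min → bracket < 35 mL/min.
27% of 150 mg = 40.5 mg → 40 mg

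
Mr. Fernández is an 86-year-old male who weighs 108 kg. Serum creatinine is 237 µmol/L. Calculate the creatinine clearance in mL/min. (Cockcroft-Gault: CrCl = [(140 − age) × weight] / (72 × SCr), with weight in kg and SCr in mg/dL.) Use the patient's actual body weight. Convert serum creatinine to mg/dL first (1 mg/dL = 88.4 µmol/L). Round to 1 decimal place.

SCr = 237 / 88.4 = 2.681 mg/dL
CrCl = (140 − 86) × 108 / (72 × 2.681) = 5832.0 / 193.03 ≈ 30.2 mL/min

30.2 mL/min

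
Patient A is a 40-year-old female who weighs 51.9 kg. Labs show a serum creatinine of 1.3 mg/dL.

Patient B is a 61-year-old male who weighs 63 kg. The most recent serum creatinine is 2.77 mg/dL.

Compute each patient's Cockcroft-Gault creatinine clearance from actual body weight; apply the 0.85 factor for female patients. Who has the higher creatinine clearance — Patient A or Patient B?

Patient A: CrCl = (140 − 40) × 51.9 / (72 × 1.3) × 0.85 = 5190.0 / 93.60 × 0.85 ≈ 47.1 mL/min
Patient B: CrCl = (140 − 61) × 63 / (72 × 2.77) = 4977.0 / 199.44 ≈ 25.0 mL/min
47.1 vs 25.0 mL/min → Patient A is higher.

Patient A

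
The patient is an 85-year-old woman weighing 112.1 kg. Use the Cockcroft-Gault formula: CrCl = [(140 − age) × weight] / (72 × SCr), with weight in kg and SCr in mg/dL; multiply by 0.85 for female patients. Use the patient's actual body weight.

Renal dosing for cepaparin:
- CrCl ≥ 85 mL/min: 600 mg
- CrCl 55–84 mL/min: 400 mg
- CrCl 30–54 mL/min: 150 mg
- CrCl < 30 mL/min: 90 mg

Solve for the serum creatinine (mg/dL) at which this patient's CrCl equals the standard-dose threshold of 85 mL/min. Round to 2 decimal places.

Standard dose requires CrCl ≥ 85 mL/min.
Set (140 − 85) × 112.1 × 0.85 / (72 × SCr) = 85
SCr = (140 − 85) × 112.1 × 0.85 / (72 × 85) = 0.856 mg/dL

0.86 mg/dL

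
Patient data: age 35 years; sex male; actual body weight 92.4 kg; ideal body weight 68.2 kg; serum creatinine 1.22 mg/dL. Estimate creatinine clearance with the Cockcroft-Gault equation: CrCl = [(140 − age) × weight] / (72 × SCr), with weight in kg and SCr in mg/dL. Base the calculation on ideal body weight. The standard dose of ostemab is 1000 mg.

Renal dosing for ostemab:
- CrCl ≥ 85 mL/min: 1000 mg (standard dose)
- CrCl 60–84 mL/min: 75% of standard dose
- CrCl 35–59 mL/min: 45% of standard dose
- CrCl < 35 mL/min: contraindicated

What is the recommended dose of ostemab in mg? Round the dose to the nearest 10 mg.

CrCl = (140 − 35) × 68.2 / (72 × 1.22) = 7161.0 / 87.84 ≈ 81.5 mL/min
CrCl ≈ 82 mL/min → bracket 60–84 mL/min.
75% of 1000 mg = 750 mg

750 mg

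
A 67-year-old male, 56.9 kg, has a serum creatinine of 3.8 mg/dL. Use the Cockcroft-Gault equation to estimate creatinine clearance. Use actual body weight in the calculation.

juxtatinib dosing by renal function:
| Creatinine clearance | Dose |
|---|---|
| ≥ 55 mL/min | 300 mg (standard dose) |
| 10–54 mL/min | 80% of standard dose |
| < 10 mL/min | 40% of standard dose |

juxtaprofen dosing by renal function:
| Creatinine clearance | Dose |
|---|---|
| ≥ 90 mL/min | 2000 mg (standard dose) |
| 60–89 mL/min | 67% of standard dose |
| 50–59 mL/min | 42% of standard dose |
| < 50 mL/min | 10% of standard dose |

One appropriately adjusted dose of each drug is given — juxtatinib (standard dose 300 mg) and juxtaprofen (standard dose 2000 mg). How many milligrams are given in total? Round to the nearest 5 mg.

440 mg

CrCl = (140 − 67) × 56.9 / (72 × 3.8) = 4153.7 / 273.60 ≈ 15.2 mL/min
CrCl ≈ 15 mL/min.
juxtatinib: 10–54 mL/min → 80% of 300 mg = 240 mg.
juxtaprofen: < 50 mL/min → 10% of 2000 mg = 200 mg.
Total = 240 + 200 = 440 mg.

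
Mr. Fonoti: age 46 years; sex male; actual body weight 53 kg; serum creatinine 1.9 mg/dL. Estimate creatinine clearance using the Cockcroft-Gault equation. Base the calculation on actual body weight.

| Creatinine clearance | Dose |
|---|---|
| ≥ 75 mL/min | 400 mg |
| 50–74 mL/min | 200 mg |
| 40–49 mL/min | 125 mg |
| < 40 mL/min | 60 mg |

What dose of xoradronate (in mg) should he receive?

CrCl = (140 − 46) × 53 / (72 × 1.9) = 4982.0 / 136.80 ≈ 36.4 mL/min
CrCl ≈ 36 mL/min → bracket < 40 mL/min.
Dose for this bracket: 60 mg.

60 mg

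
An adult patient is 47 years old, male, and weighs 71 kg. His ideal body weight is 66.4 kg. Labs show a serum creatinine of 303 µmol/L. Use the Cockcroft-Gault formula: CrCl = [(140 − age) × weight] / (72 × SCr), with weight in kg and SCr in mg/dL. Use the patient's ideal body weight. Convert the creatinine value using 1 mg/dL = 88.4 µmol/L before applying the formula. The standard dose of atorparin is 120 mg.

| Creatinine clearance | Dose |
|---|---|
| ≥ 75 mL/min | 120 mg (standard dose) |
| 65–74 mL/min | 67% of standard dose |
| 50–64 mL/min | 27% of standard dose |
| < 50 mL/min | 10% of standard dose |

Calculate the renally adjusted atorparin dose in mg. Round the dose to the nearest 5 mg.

SCr = 303 / 88.4 = 3.428 mg/dL
CrCl = (140 − 47) × 66.4 / (72 × 3.428) = 6175.2 / 246.82 ≈ 25.0 mL/min
CrCl ≈ 25 mL/min → bracket < 50 mL/min.
10% of 120 mg = 12 mg → 10 mg

10 mg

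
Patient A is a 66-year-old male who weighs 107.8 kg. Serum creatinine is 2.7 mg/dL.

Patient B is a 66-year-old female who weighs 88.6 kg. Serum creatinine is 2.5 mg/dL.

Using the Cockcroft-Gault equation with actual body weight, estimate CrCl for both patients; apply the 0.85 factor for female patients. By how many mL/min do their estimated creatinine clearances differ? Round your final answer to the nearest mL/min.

Patient A: CrCl = (140 − 66) × 107.8 / (72 × 2.7) = 7977.2 / 194.40 ≈ 41.0 mL/min
Patient B: CrCl = (140 − 66) × 88.6 / (72 × 2.5) × 0.85 = 6556.4 / 180.00 × 0.85 ≈ 31.0 mL/min
|41.0 − 31.0| = 10.0 mL/min

10 mL/min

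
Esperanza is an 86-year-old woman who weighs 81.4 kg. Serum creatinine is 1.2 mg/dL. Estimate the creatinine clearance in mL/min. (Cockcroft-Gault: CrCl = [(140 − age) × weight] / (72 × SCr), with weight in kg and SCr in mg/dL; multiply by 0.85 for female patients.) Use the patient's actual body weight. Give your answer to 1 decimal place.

43.2 mL/min

CrCl = (140 − 86) × 81.4 / (72 × 1.2) × 0.85 = 4395.6 / 86.40 × 0.85 ≈ 43.2 mL/min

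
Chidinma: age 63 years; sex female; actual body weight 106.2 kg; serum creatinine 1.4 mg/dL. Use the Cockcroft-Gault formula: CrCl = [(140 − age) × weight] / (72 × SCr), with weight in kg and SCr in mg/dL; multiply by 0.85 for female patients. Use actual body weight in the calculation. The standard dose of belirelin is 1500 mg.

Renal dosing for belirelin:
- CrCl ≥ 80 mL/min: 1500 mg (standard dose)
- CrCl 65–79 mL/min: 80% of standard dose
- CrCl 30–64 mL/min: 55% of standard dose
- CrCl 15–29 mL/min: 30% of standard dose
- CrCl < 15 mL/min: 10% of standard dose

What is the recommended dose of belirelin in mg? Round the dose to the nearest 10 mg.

CrCl = (140 − 63) × 106.2 / (72 × 1.4) × 0.85 = 8177.4 / 100.80 × 0.85 ≈ 69.0 mL/min
CrCl ≈ 69 mL/min → bracket 65–79 mL/min.
80% of 1500 mg = 1200 mg

1200 mg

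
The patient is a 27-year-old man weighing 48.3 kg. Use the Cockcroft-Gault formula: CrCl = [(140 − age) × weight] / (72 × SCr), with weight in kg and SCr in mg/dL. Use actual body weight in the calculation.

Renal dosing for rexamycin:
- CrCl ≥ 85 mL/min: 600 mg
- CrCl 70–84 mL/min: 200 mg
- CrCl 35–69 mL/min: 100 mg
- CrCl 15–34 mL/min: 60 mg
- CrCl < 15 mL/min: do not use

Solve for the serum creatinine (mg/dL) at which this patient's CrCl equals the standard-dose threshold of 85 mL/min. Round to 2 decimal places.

Standard dose requires CrCl ≥ 85 mL/min.
Set (140 − 27) × 48.3 / (72 × SCr) = 85
SCr = (140 − 27) × 48.3 / (72 × 85) = 0.892 mg/dL

0.89 mg/dL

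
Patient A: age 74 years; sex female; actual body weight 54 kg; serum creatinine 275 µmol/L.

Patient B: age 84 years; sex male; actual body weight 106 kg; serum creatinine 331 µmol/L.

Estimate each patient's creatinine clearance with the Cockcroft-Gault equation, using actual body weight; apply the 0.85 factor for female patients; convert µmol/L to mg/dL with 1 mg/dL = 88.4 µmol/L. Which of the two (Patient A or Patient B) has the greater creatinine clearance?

Patient A: SCr = 275 / 88.4 = 3.111 mg/dL
Patient A: CrCl = (140 − 74) × 54 / (72 × 3.111) × 0.85 = 3564.0 / 223.99 × 0.85 ≈ 13.5 mL/min
Patient B: SCr = 331 / 88.4 = 3.744 mg/dL
Patient B: CrCl = (140 − 84) × 106 / (72 × 3.744) = 5936.0 / 269.57 ≈ 22.0 mL/min
13.5 vs 22.0 mL/min → Patient B is higher.

Patient B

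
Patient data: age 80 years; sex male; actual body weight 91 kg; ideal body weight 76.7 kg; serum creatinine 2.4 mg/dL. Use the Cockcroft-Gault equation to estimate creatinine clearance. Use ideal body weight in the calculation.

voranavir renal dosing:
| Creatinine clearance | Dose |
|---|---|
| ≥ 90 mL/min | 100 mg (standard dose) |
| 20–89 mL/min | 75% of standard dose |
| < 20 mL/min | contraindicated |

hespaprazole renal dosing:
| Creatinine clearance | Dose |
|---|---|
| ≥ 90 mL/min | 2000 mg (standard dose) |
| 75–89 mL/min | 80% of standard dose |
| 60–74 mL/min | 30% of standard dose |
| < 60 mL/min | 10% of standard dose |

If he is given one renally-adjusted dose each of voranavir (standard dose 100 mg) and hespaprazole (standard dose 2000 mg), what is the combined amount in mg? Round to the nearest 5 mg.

275 mg

CrCl = (140 − 80) × 76.7 / (72 × 2.4) = 4602.0 / 172.80 ≈ 26.6 mL/min
CrCl ≈ 27 mL/min.
voranavir: 20–89 mL/min → 75% of 100 mg = 75 mg.
hespaprazole: < 60 mL/min → 10% of 2000 mg = 200 mg.
Total = 75 + 200 = 275 mg.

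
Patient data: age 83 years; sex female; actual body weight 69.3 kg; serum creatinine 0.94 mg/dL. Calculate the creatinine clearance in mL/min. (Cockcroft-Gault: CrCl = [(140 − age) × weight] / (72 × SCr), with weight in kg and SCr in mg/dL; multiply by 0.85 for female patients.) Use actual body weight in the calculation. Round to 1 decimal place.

49.6 mL/min

CrCl = (140 − 83) × 69.3 / (72 × 0.94) × 0.85 = 3950.1 / 67.68 × 0.85 ≈ 49.6 mL/min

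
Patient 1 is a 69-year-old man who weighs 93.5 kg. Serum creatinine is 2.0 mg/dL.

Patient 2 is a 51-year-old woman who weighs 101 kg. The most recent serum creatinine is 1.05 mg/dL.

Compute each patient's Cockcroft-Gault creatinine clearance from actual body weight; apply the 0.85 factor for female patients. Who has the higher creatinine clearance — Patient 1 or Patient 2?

Patient 2

Patient 1: CrCl = (140 − 69) × 93.5 / (72 × 2) = 6638.5 / 144.00 ≈ 46.1 mL/min
Patient 2: CrCl = (140 − 51) × 101 / (72 × 1.05) × 0.85 = 8989.0 / 75.60 × 0.85 ≈ 101.1 mL/min
46.1 vs 101.1 mL/min → Patient 2 is higher.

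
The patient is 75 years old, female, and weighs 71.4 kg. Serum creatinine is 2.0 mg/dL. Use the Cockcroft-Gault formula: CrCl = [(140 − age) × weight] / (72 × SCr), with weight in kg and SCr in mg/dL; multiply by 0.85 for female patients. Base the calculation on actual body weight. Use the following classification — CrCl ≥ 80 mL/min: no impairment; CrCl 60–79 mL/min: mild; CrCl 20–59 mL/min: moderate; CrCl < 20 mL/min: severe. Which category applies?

moderate

CrCl = (140 − 75) × 71.4 / (72 × 2) × 0.85 = 4641.0 / 144.00 × 0.85 ≈ 27.4 mL/min
27 mL/min falls in the 'moderate' range.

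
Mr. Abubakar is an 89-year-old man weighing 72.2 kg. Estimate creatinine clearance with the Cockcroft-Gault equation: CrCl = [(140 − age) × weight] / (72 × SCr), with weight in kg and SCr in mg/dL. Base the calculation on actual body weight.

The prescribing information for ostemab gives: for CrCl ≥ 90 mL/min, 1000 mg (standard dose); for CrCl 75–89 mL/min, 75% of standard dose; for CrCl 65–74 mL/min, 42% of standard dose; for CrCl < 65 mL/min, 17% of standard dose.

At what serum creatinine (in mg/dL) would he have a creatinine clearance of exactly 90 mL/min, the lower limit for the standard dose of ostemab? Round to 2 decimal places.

0.57 mg/dL

Standard dose requires CrCl ≥ 90 mL/min.
Set (140 − 89) × 72.2 / (72 × SCr) = 90
SCr = (140 − 89) × 72.2 / (72 × 90) = 0.568 mg/dL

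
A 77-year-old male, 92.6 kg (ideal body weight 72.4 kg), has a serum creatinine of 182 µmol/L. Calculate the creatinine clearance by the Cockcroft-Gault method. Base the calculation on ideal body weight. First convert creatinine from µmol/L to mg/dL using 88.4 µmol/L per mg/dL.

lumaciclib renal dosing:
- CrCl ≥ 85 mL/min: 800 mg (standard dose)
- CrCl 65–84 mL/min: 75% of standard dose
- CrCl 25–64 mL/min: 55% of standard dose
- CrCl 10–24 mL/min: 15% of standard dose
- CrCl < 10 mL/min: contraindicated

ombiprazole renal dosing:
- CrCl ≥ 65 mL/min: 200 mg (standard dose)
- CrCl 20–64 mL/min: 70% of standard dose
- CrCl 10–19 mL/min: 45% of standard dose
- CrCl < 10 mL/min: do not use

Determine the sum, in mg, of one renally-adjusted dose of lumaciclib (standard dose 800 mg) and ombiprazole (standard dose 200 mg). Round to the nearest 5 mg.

580 mg

SCr = 182 / 88.4 = 2.059 mg/dL
CrCl = (140 − 77) × 72.4 / (72 × 2.059) = 4561.2 / 148.25 ≈ 30.8 mL/min
CrCl ≈ 31 mL/min.
lumaciclib: 25–64 mL/min → 55% of 800 mg = 440 mg.
ombiprazole: 20–64 mL/min → 70% of 200 mg = 140 mg.
Total = 440 + 140 = 580 mg.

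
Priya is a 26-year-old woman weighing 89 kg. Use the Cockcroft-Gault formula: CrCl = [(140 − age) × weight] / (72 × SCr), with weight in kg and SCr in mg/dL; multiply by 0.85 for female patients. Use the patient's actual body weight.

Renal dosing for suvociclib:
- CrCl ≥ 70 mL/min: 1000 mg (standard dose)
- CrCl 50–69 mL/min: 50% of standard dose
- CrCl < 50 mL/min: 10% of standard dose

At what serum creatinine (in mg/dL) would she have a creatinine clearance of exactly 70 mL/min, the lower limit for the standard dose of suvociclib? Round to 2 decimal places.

1.71 mg/dL

Standard dose requires CrCl ≥ 70 mL/min.
Set (140 − 26) × 89 × 0.85 / (72 × SCr) = 70
SCr = (140 − 26) × 89 × 0.85 / (72 × 70) = 1.711 mg/dL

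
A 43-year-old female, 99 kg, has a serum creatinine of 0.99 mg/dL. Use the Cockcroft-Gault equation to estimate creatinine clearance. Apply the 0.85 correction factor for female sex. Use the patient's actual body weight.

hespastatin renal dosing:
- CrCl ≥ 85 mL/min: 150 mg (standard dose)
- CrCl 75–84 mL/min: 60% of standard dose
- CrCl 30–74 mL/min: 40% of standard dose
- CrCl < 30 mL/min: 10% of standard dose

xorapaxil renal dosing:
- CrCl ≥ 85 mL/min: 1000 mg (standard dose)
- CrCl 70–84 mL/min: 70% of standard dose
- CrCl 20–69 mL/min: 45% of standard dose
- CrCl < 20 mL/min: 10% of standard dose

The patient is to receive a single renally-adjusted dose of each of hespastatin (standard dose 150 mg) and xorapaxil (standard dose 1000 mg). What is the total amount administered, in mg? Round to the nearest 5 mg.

1150 mg

CrCl = (140 − 43) × 99 / (72 × 0.99) × 0.85 = 9603.0 / 71.28 × 0.85 ≈ 114.5 mL/min
CrCl ≈ 115 mL/min.
hespastatin: ≥ 85 mL/min → 100% of 150 mg = 150 mg.
xorapaxil: ≥ 85 mL/min → 100% of 1000 mg = 1000 mg.
Total = 150 + 1000 = 1150 mg.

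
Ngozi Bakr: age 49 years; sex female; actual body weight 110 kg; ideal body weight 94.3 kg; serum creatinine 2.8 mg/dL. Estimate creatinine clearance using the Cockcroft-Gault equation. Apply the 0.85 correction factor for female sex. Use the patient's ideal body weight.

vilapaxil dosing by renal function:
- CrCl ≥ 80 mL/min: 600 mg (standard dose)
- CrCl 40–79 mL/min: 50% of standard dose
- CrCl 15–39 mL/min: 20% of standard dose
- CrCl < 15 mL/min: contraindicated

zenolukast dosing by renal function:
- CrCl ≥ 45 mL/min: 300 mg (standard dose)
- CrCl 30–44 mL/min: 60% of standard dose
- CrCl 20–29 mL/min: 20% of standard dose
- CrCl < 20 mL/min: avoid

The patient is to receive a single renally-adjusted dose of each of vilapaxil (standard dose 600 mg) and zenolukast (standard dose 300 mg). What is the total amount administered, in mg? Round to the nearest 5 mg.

300 mg

CrCl = (140 − 49) × 94.3 / (72 × 2.8) × 0.85 = 8581.3 / 201.60 × 0.85 ≈ 36.2 mL/min
CrCl ≈ 36 mL/min.
vilapaxil: 15–39 mL/min → 20% of 600 mg = 120 mg.
zenolukast: 30–44 mL/min → 60% of 300 mg = 180 mg.
Total = 120 + 180 = 300 mg.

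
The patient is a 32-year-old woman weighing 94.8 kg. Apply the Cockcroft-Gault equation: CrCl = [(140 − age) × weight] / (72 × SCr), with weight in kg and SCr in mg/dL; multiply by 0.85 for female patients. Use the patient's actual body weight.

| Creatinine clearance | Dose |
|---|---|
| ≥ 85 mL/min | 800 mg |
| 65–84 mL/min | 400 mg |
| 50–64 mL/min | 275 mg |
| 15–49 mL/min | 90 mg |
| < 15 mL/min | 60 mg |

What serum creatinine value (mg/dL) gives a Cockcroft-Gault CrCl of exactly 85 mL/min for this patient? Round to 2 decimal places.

Standard dose requires CrCl ≥ 85 mL/min.
Set (140 − 32) × 94.8 × 0.85 / (72 × SCr) = 85
SCr = (140 − 32) × 94.8 × 0.85 / (72 × 85) = 1.422 mg/dL

1.42 mg/dL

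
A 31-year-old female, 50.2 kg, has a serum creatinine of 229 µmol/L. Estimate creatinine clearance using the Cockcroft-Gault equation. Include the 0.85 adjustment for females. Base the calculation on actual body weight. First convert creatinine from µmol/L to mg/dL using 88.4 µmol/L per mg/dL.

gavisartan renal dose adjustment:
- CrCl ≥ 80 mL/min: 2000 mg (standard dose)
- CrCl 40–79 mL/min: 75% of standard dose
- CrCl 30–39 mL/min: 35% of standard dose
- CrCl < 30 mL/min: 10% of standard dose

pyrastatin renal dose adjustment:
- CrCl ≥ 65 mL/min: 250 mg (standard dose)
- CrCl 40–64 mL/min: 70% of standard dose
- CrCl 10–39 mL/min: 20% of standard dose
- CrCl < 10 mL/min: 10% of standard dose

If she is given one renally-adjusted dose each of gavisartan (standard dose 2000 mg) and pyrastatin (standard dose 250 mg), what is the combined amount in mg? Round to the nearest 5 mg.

250 mg

SCr = 229 / 88.4 = 2.59 mg/dL
CrCl = (140 − 31) × 50.2 / (72 × 2.59) × 0.85 = 5471.8 / 186.48 × 0.85 ≈ 24.9 mL/min
CrCl ≈ 25 mL/min.
gavisartan: < 30 mL/min → 10% of 2000 mg = 200 mg.
pyrastatin: 10–39 mL/min → 20% of 250 mg = 50 mg.
Total = 200 + 50 = 250 mg.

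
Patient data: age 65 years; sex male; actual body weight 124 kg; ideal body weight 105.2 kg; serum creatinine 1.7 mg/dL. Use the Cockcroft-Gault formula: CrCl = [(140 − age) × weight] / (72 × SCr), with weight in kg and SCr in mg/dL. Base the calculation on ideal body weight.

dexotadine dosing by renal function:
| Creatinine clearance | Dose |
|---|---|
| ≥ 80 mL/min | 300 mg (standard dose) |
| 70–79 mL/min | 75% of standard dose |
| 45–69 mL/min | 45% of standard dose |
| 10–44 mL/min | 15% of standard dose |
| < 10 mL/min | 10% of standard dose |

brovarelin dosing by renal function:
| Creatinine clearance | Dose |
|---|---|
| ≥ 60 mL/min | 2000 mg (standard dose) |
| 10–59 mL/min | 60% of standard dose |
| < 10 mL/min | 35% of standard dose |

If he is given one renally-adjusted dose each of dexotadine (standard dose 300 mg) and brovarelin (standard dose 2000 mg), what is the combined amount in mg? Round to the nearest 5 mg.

2135 mg

CrCl = (140 − 65) × 105.2 / (72 × 1.7) = 7890.0 / 122.40 ≈ 64.5 mL/min
CrCl ≈ 64 mL/min.
dexotadine: 45–69 mL/min → 45% of 300 mg = 135 mg.
brovarelin: ≥ 60 mL/min → 100% of 2000 mg = 2000 mg.
Total = 135 + 2000 = 2135 mg.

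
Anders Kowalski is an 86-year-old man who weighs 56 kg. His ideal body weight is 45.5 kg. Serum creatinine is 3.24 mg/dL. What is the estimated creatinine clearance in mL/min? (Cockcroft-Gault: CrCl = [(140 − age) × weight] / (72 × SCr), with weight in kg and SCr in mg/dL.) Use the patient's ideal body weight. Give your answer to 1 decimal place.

10.5 mL/min

CrCl = (140 − 86) × 45.5 / (72 × 3.24) = 2457.0 / 233.28 ≈ 10.5 mL/min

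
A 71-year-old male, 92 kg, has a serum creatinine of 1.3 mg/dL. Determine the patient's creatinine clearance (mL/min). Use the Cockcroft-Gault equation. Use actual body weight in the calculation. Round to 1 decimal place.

CrCl = (140 − 71) × 92 / (72 × 1.3) = 6348.0 / 93.60 ≈ 67.8 mL/min

67.8 mL/min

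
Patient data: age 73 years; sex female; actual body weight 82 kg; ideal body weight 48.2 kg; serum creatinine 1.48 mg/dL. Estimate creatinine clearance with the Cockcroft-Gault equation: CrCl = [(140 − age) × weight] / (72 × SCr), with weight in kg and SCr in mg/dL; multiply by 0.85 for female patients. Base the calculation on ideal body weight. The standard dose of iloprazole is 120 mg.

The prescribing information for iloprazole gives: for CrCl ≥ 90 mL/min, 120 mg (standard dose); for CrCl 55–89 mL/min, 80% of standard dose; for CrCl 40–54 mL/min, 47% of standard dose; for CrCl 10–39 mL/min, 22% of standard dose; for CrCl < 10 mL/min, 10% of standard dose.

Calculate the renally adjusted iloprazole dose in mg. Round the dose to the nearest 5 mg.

25 mg

CrCl = (140 − 73) × 48.2 / (72 × 1.48) × 0.85 = 3229.4 / 106.56 × 0.85 ≈ 25.8 mL/min
CrCl ≈ 26 mL/min → bracket 10–39 mL/min.
22% of 120 mg = 26.4 mg → 25 mg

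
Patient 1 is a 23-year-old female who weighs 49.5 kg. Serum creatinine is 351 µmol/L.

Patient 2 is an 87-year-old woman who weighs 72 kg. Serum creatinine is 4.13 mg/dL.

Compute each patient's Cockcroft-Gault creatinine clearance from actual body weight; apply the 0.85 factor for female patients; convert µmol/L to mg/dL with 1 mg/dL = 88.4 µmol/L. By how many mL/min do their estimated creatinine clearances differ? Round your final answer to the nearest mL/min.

6 mL/min

Patient 1: SCr = 351 / 88.4 = 3.971 mg/dL
Patient 1: CrCl = (140 − 23) × 49.5 / (72 × 3.971) × 0.85 = 5791.5 / 285.91 × 0.85 ≈ 17.2 mL/min
Patient 2: CrCl = (140 − 87) × 72 / (72 × 4.13) × 0.85 = 3816.0 / 297.36 × 0.85 ≈ 10.9 mL/min
|17.2 − 10.9| = 6.3 mL/min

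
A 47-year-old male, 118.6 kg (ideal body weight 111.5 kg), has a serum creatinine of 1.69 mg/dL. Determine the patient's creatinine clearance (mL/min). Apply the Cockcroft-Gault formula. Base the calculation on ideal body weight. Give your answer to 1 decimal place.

85.2 mL/min

CrCl = (140 − 47) × 111.5 / (72 × 1.69) = 10369.5 / 121.68 ≈ 85.2 mL/min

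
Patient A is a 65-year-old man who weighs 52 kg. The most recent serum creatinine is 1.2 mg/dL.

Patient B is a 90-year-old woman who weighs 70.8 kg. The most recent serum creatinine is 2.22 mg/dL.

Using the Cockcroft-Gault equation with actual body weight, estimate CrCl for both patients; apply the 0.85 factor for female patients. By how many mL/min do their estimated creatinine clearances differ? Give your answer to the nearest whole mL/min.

Patient A: CrCl = (140 − 65) × 52 / (72 × 1.2) = 3900.0 / 86.40 ≈ 45.1 mL/min
Patient B: CrCl = (140 − 90) × 70.8 / (72 × 2.22) × 0.85 = 3540.0 / 159.84 × 0.85 ≈ 18.8 mL/min
|45.1 − 18.8| = 26.3 mL/min

26 mL/min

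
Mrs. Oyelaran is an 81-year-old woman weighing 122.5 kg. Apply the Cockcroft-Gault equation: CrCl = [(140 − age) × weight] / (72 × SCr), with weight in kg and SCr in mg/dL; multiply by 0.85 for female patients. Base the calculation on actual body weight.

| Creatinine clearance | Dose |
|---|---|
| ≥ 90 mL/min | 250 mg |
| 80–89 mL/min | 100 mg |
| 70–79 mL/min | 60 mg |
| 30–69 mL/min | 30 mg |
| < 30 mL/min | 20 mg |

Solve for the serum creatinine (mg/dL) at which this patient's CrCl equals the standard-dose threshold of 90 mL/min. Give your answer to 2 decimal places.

0.95 mg/dL

Standard dose requires CrCl ≥ 90 mL/min.
Set (140 − 81) × 122.5 × 0.85 / (72 × SCr) = 90
SCr = (140 − 81) × 122.5 × 0.85 / (72 × 90) = 0.948 mg/dL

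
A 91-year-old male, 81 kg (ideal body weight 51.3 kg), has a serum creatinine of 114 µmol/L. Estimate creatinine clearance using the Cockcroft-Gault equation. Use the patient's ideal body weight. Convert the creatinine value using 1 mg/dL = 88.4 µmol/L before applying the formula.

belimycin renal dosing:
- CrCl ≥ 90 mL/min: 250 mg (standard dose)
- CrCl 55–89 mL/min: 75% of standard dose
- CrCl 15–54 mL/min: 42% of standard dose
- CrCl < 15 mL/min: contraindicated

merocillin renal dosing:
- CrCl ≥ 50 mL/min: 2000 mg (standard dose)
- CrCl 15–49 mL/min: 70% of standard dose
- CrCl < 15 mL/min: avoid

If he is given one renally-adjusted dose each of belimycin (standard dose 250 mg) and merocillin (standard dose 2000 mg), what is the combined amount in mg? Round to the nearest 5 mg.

SCr = 114 / 88.4 = 1.29 mg/dL
CrCl = (140 − 91) × 51.3 / (72 × 1.29) = 2513.7 / 92.88 ≈ 27.1 mL/min
CrCl ≈ 27 mL/min.
belimycin: 15–54 mL/min → 42% of 250 mg = 105 mg.
merocillin: 15–49 mL/min → 70% of 2000 mg = 1400 mg.
Total = 105 + 1400 = 1505 mg.

1505 mg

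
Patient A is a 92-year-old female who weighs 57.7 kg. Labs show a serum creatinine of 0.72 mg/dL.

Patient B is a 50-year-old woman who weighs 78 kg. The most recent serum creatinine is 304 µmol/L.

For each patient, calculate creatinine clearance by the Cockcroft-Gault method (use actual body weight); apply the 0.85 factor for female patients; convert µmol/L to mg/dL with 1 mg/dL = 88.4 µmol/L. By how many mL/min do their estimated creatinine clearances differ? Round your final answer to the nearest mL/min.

21 mL/min

Patient A: CrCl = (140 − 92) × 57.7 / (72 × 0.72) × 0.85 = 2769.6 / 51.84 × 0.85 ≈ 45.4 mL/min
Patient B: SCr = 304 / 88.4 = 3.439 mg/dL
Patient B: CrCl = (140 − 50) × 78 / (72 × 3.439) × 0.85 = 7020.0 / 247.61 × 0.85 ≈ 24.1 mL/min
|45.4 − 24.1| = 21.3 mL/min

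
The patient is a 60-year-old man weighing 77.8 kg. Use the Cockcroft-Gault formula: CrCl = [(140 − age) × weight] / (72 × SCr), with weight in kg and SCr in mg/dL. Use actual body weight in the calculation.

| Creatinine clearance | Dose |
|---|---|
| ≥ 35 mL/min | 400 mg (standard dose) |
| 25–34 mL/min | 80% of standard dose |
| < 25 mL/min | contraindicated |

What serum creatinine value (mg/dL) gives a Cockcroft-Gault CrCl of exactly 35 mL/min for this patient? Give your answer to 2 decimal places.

Standard dose requires CrCl ≥ 35 mL/min.
Set (140 − 60) × 77.8 / (72 × SCr) = 35
SCr = (140 − 60) × 77.8 / (72 × 35) = 2.470 mg/dL

2.47 mg/dL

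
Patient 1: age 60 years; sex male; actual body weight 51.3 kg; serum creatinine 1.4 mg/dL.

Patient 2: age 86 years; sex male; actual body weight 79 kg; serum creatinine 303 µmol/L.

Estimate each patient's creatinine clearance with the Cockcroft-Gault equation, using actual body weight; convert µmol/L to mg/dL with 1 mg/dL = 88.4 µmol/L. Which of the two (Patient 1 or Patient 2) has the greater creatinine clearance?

Patient 1: CrCl = (140 − 60) × 51.3 / (72 × 1.4) = 4104.0 / 100.80 ≈ 40.7 mL/min
Patient 2: SCr = 303 / 88.4 = 3.428 mg/dL
Patient 2: CrCl = (140 − 86) × 79 / (72 × 3.428) = 4266.0 / 246.82 ≈ 17.3 mL/min
40.7 vs 17.3 mL/min → Patient 1 is higher.

Patient 1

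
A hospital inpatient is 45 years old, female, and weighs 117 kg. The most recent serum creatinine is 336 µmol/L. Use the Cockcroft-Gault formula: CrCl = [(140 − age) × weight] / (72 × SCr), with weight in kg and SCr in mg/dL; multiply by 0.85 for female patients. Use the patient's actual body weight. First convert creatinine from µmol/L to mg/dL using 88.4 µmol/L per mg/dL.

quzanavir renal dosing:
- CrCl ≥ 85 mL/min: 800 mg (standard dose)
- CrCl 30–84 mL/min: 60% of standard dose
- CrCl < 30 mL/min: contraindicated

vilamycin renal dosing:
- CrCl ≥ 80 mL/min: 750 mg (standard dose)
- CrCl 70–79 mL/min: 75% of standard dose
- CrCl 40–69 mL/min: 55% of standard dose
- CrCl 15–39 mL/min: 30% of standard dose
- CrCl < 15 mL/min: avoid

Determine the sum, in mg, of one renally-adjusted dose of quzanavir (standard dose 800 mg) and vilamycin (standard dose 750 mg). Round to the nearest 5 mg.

SCr = 336 / 88.4 = 3.801 mg/dL
CrCl = (140 − 45) × 117 / (72 × 3.801) × 0.85 = 11115.0 / 273.67 × 0.85 ≈ 34.5 mL/min
CrCl ≈ 35 mL/min.
quzanavir: 30–84 mL/min → 60% of 800 mg = 480 mg.
vilamycin: 15–39 mL/min → 30% of 750 mg = 225 mg.
Total = 480 + 225 = 705 mg.

705 mg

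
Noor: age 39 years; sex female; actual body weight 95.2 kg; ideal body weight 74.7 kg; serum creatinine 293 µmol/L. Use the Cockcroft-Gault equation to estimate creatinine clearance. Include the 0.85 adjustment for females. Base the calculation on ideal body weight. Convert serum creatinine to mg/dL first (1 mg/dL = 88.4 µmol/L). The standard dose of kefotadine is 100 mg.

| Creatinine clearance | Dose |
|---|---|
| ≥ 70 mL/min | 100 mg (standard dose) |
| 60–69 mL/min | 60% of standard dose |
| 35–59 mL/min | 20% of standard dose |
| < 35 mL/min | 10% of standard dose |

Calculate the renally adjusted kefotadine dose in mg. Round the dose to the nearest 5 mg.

10 mg

SCr = 293 / 88.4 = 3.314 mg/dL
CrCl = (140 − 39) × 74.7 / (72 × 3.314) × 0.85 = 7544.7 / 238.61 × 0.85 ≈ 26.9 mL/min
CrCl ≈ 27 mL/min → bracket < 35 mL/min.
10% of 100 mg = 10 mg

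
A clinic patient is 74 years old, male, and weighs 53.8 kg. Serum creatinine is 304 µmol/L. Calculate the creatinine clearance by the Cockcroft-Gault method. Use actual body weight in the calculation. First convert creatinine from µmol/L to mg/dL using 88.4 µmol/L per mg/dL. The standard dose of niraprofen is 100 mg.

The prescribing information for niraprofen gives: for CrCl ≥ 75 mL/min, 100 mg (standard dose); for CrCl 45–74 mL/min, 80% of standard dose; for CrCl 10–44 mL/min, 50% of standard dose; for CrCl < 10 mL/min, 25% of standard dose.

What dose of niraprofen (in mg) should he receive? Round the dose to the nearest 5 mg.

50 mg

SCr = 304 / 88.4 = 3.439 mg/dL
CrCl = (140 − 74) × 53.8 / (72 × 3.439) = 3550.8 / 247.61 ≈ 14.3 mL/min
CrCl ≈ 14 mL/min → bracket 10–44 mL/min.
50% of 100 mg = 50 mg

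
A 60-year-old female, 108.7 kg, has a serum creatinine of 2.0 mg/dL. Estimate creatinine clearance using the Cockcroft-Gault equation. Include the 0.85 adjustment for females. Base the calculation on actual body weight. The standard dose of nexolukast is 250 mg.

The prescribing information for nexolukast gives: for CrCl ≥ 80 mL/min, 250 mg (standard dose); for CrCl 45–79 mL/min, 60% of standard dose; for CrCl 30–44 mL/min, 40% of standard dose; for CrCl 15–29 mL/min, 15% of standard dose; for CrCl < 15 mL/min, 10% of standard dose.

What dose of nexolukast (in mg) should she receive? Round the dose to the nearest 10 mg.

CrCl = (140 − 60) × 108.7 / (72 × 2) × 0.85 = 8696.0 / 144.00 × 0.85 ≈ 51.3 mL/min
CrCl ≈ 51 mL/min → bracket 45–79 mL/min.
60% of 250 mg = 150 mg

150 mg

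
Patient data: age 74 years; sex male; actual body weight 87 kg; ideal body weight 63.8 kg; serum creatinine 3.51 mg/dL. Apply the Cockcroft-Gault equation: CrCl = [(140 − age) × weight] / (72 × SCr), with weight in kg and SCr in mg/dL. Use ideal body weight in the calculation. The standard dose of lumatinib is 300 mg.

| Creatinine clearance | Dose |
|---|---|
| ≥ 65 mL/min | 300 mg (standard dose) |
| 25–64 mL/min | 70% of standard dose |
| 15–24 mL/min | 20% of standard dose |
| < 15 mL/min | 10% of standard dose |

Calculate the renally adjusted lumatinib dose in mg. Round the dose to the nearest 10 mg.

CrCl = (140 − 74) × 63.8 / (72 × 3.51) = 4210.8 / 252.72 ≈ 16.7 mL/min
CrCl ≈ 17 mL/min → bracket 15–24 mL/min.
20% of 300 mg = 60 mg

60 mg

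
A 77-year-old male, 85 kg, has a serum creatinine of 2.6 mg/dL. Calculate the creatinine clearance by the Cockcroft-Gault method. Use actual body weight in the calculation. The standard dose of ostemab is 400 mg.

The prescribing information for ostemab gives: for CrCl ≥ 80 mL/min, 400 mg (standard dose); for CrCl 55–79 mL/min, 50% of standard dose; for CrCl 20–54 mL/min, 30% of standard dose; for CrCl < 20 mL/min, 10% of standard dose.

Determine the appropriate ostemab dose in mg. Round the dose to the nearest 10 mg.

CrCl = (140 − 77) × 85 / (72 × 2.6) = 5355.0 / 187.20 ≈ 28.6 mL/min
CrCl ≈ 29 mL/min → bracket 20–54 mL/min.
30% of 400 mg = 120 mg

120 mg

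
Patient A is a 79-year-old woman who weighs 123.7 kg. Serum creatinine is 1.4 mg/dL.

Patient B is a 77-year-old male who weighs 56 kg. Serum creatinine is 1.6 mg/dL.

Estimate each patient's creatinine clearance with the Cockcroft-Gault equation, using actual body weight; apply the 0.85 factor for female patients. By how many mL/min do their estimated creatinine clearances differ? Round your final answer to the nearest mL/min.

33 mL/min

Patient A: CrCl = (140 − 79) × 123.7 / (72 × 1.4) × 0.85 = 7545.7 / 100.80 × 0.85 ≈ 63.6 mL/min
Patient B: CrCl = (140 − 77) × 56 / (72 × 1.6) = 3528.0 / 115.20 ≈ 30.6 mL/min
|63.6 − 30.6| = 33.0 mL/min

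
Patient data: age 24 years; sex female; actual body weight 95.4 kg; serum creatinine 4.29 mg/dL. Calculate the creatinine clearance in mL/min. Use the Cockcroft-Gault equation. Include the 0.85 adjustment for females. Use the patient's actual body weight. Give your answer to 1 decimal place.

CrCl = (140 − 24) × 95.4 / (72 × 4.29) × 0.85 = 11066.4 / 308.88 × 0.85 ≈ 30.5 mL/min

30.5 mL/min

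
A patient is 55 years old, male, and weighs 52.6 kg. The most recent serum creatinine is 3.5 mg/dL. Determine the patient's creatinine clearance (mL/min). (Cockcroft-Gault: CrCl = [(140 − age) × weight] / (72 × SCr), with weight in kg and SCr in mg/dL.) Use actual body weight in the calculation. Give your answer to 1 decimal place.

CrCl = (140 − 55) × 52.6 / (72 × 3.5) = 4471.0 / 252.00 ≈ 17.7 mL/min

17.7 mL/min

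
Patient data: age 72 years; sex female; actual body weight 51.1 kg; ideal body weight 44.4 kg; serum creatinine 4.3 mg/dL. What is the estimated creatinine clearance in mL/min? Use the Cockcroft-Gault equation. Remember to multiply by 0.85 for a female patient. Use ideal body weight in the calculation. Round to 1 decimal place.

8.3 mL/min

CrCl = (140 − 72) × 44.4 / (72 × 4.3) × 0.85 = 3019.2 / 309.60 × 0.85 ≈ 8.3 mL/min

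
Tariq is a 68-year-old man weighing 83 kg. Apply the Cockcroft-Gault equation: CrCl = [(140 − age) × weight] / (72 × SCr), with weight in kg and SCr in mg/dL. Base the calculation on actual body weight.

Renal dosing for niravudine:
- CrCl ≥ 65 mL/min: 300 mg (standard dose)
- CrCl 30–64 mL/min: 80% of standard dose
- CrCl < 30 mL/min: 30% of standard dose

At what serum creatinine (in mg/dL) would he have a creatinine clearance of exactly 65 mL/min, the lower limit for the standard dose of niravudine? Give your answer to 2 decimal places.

Standard dose requires CrCl ≥ 65 mL/min.
Set (140 − 68) × 83 / (72 × SCr) = 65
SCr = (140 − 68) × 83 / (72 × 65) = 1.277 mg/dL

1.28 mg/dL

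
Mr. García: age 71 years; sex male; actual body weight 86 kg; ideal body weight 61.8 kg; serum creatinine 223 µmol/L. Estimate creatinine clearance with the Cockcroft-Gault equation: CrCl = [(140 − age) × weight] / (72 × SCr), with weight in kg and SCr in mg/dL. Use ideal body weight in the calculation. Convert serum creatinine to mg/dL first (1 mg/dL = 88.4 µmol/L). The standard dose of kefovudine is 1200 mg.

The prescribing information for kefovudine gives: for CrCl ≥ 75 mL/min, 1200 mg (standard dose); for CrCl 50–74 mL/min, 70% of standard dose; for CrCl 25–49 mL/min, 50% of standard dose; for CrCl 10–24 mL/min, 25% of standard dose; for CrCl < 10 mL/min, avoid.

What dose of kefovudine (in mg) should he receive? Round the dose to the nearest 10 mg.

SCr = 223 / 88.4 = 2.523 mg/dL
CrCl = (140 − 71) × 61.8 / (72 × 2.523) = 4264.2 / 181.66 ≈ 23.5 mL/min
CrCl ≈ 23 mL/min → bracket 10–24 mL/min.
25% of 1200 mg = 300 mg

300 mg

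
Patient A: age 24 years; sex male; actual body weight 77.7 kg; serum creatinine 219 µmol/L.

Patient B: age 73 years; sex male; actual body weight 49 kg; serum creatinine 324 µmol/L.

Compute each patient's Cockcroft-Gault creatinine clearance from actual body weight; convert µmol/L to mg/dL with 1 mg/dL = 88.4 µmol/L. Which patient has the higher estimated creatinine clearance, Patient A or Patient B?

Patient A: SCr = 219 / 88.4 = 2.477 mg/dL
Patient A: CrCl = (140 − 24) × 77.7 / (72 × 2.477) = 9013.2 / 178.34 ≈ 50.5 mL/min
Patient B: SCr = 324 / 88.4 = 3.665 mg/dL
Patient B: CrCl = (140 − 73) × 49 / (72 × 3.665) = 3283.0 / 263.88 ≈ 12.4 mL/min
50.5 vs 12.4 mL/min → Patient A is higher.

Patient A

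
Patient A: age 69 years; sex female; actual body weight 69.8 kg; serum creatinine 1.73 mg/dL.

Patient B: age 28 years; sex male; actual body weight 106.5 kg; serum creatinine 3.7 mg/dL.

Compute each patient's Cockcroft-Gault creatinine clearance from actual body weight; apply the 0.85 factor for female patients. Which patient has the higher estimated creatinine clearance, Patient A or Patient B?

Patient B

Patient A: CrCl = (140 − 69) × 69.8 / (72 × 1.73) × 0.85 = 4955.8 / 124.56 × 0.85 ≈ 33.8 mL/min
Patient B: CrCl = (140 − 28) × 106.5 / (72 × 3.7) = 11928.0 / 266.40 ≈ 44.8 mL/min
33.8 vs 44.8 mL/min → Patient B is higher.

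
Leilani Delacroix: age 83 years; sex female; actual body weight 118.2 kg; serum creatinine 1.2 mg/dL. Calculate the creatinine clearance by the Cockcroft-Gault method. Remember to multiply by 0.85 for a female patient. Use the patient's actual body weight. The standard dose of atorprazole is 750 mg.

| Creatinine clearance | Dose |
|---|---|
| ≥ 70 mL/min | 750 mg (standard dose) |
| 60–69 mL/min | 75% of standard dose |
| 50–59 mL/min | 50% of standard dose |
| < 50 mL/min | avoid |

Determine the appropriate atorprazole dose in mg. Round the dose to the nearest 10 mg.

CrCl = (140 − 83) × 118.2 / (72 × 1.2) × 0.85 = 6737.4 / 86.40 × 0.85 ≈ 66.3 mL/min
CrCl ≈ 66 mL/min → bracket 60–69 mL/min.
75% of 750 mg = 562.5 mg → 560 mg

560 mg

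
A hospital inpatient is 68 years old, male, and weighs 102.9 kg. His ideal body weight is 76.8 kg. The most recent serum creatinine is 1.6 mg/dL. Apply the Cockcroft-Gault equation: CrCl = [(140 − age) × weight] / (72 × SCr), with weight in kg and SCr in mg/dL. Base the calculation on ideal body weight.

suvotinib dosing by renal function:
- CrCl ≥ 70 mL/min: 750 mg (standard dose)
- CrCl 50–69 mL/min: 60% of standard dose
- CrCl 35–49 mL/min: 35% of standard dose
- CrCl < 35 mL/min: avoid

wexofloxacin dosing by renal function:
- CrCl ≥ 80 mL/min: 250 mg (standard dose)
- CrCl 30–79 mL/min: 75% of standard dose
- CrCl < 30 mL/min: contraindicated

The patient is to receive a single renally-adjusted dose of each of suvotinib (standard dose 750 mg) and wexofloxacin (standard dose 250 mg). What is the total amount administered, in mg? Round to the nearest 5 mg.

CrCl = (140 − 68) × 76.8 / (72 × 1.6) = 5529.6 / 115.20 ≈ 48.0 mL/min
CrCl ≈ 48 mL/min.
suvotinib: 35–49 mL/min → 35% of 750 mg = 262.5 mg.
wexofloxacin: 30–79 mL/min → 75% of 250 mg = 187.5 mg.
Total = 262.5 + 187.5 = 450 mg.

450 mg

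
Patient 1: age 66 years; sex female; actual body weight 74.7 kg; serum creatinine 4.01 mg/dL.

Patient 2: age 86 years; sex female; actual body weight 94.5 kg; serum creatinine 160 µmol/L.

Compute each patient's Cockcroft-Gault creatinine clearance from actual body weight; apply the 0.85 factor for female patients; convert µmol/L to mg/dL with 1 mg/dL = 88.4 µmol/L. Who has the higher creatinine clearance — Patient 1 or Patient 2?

Patient 2

Patient 1: CrCl = (140 − 66) × 74.7 / (72 × 4.01) × 0.85 = 5527.8 / 288.72 × 0.85 ≈ 16.3 mL/min
Patient 2: SCr = 160 / 88.4 = 1.81 mg/dL
Patient 2: CrCl = (140 − 86) × 94.5 / (72 × 1.81) × 0.85 = 5103.0 / 130.32 × 0.85 ≈ 33.3 mL/min
16.3 vs 33.3 mL/min → Patient 2 is higher.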